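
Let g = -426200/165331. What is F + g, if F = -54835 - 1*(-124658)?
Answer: 11543480213/165331 ≈ 69820.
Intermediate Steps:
g = -426200/165331 (g = -426200*1/165331 = -426200/165331 ≈ -2.5779)
F = 69823 (F = -54835 + 124658 = 69823)
F + g = 69823 - 426200/165331 = 11543480213/165331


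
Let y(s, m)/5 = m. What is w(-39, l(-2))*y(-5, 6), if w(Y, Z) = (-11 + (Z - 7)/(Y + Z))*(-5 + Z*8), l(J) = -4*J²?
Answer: 464436/11 ≈ 42221.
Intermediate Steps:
y(s, m) = 5*m
w(Y, Z) = (-11 + (-7 + Z)/(Y + Z))*(-5 + 8*Z)
w(-39, l(-2))*y(-5, 6) = ((35 - 80*(-4*(-2)²)² - (-24)*(-2)² + 55*(-39) - 88*(-39)*(-4*(-2)²))/(-39 - 4*(-2)²))*(5*6) = ((35 - 80*(-4*4)² - (-24)*4 - 2145 - 88*(-39)*(-4*4))/(-39 - 4*4))*30 = ((35 - 80*(-16)² - 6*(-16) - 2145 - 88*(-39)*(-16))/(-39 - 16))*30 = ((35 - 80*256 + 96 - 2145 - 54912)/(-55))*30 = -(35 - 20480 + 96 - 2145 - 54912)/55*30 = -1/55*(-77406)*30 = (77406/55)*30 = 464436/11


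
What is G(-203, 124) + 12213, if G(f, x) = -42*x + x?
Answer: 7129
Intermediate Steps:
G(f, x) = -41*x
G(-203, 124) + 12213 = -41*124 + 12213 = -5084 + 12213 = 7129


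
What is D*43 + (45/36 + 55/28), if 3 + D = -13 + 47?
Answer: 18707/14 ≈ 1336.2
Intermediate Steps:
D = 31 (D = -3 + (-13 + 47) = -3 + 34 = 31)
D*43 + (45/36 + 55/28) = 31*43 + (45/36 + 55/28) = 1333 + (45*(1/36) + 55*(1/28)) = 1333 + (5/4 + 55/28) = 1333 + 45/14 = 18707/14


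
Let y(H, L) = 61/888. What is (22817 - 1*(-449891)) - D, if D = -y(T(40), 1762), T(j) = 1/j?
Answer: 419764765/888 ≈ 4.7271e+5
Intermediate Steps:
y(H, L) = 61/888 (y(H, L) = 61*(1/888) = 61/888)
D = -61/888 (D = -1*61/888 = -61/888 ≈ -0.068694)
(22817 - 1*(-449891)) - D = (22817 - 1*(-449891)) - 1*(-61/888) = (22817 + 449891) + 61/888 = 472708 + 61/888 = 419764765/888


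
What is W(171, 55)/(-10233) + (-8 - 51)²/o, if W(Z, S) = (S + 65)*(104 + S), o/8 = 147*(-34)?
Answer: -29574659/15153936 ≈ -1.9516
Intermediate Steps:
o = -39984 (o = 8*(147*(-34)) = 8*(-4998) = -39984)
W(Z, S) = (65 + S)*(104 + S)
W(171, 55)/(-10233) + (-8 - 51)²/o = (6760 + 55² + 169*55)/(-10233) + (-8 - 51)²/(-39984) = (6760 + 3025 + 9295)*(-1/10233) + (-59)²*(-1/39984) = 19080*(-1/10233) + 3481*(-1/39984) = -2120/1137 - 3481/39984 = -29574659/15153936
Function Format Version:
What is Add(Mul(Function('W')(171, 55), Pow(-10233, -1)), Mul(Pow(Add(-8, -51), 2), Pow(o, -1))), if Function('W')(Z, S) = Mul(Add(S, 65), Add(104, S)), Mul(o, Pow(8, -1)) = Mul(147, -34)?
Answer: Rational(-29574659, 15153936) ≈ -1.9516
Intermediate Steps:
o = -39984 (o = Mul(8, Mul(147, -34)) = Mul(8, -4998) = -39984)
Function('W')(Z, S) = Mul(Add(65, S), Add(104, S))
Add(Mul(Function('W')(171, 55), Pow(-10233, -1)), Mul(Pow(Add(-8, -51), 2), Pow(o, -1))) = Add(Mul(Add(6760, Pow(55, 2), Mul(169, 55)), Pow(-10233, -1)), Mul(Pow(Add(-8, -51), 2), Pow(-39984, -1))) = Add(Mul(Add(6760, 3025, 9295), Rational(-1, 10233)), Mul(Pow(-59, 2), Rational(-1, 39984))) = Add(Mul(19080, Rational(-1, 10233)), Mul(3481, Rational(-1, 39984))) = Add(Rational(-2120, 1137), Rational(-3481, 39984)) = Rational(-29574659, 15153936)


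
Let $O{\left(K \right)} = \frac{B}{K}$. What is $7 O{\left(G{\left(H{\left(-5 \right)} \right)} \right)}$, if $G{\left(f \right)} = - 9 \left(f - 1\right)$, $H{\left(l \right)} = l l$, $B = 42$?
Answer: $- \frac{49}{36} \approx -1.3611$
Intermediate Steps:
$H{\left(l \right)} = l^{2}$
$G{\left(f \right)} = 9 - 9 f$ ($G{\left(f \right)} = - 9 \left(-1 + f\right) = 9 - 9 f$)
$O{\left(K \right)} = \frac{42}{K}$
$7 O{\left(G{\left(H{\left(-5 \right)} \right)} \right)} = 7 \frac{42}{9 - 9 \left(-5\right)^{2}} = 7 \frac{42}{9 - 225} = 7 \frac{42}{-216} = 7 \cdot 42 \left(- \frac{1}{216}\right) = 7 \left(- \frac{7}{36}\right) = - \frac{49}{36}$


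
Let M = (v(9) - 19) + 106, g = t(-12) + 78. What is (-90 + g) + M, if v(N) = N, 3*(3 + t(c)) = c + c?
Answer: 73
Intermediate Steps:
t(c) = -3 + 2*c/3 (t(c) = -3 + (c + c)/3 = -3 + (2*c)/3 = -3 + 2*c/3)
g = 67 (g = (-3 + (⅔)*(-12)) + 78 = (-3 - 8) + 78 = -11 + 78 = 67)
M = 96 (M = (9 - 19) + 106 = -10 + 106 = 96)
(-90 + g) + M = (-90 + 67) + 96 = -23 + 96 = 73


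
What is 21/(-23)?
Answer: -21/23 ≈ -0.91304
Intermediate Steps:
21/(-23) = -1/23*21 = -21/23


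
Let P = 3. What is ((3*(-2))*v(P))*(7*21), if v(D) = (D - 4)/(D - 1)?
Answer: 441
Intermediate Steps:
v(D) = (-4 + D)/(-1 + D)
((3*(-2))*v(P))*(7*21) = ((3*(-2))*((-4 + 3)/(-1 + 3)))*(7*21) = -6*(-1)/2*147 = -3*(-1)*147 = -6*(-½)*147 = 3*147 = 441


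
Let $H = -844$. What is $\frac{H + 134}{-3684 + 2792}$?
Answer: $\frac{355}{446} \approx 0.79596$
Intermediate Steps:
$\frac{H + 134}{-3684 + 2792} = \frac{-844 + 134}{-3684 + 2792} = - \frac{710}{-892} = \left(-710\right) \left(- \frac{1}{892}\right) = \frac{355}{446}$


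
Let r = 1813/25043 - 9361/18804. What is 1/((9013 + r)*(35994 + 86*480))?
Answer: 78484762/54659746172893635 ≈ 1.4359e-9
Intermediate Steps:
r = -200335871/470908572 (r = 1813*(1/25043) - 9361*1/18804 = 1813/25043 - 9361/18804 = -200335871/470908572 ≈ -0.42542)
1/((9013 + r)*(35994 + 86*480)) = 1/((9013 - 200335871/470908572)*(35994 + 86*480)) = 1/(4244098623565*(35994 + 41280)/470908572) = 1/((4244098623565/470908572)*77274) = 1/(54659746172893635/78484762) = 78484762/54659746172893635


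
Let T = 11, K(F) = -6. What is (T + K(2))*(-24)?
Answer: -120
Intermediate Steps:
(T + K(2))*(-24) = (11 - 6)*(-24) = 5*(-24) = -120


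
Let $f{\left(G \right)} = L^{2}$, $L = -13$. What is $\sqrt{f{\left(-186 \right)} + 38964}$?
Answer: $\sqrt{39133} \approx 197.82$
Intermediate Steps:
$f{\left(G \right)} = 169$ ($f{\left(G \right)} = \left(-13\right)^{2} = 169$)
$\sqrt{f{\left(-186 \right)} + 38964} = \sqrt{169 + 38964} = \sqrt{39133}$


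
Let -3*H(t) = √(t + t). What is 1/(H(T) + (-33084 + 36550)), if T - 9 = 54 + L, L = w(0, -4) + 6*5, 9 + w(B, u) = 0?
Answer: 5199/18019706 + √42/18019706 ≈ 0.00028888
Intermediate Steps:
w(B, u) = -9 (w(B, u) = -9 + 0 = -9)
L = 21 (L = -9 + 6*5 = -9 + 30 = 21)
T = 84 (T = 9 + (54 + 21) = 9 + 75 = 84)
H(t) = -√2*√t/3 (H(t) = -√(t + t)/3 = -√2*√t/3)
1/(H(T) + (-33084 + 36550)) = 1/(-√2*√84/3 + (-33084 + 36550)) = 1/(-√2*2*√21/3 + 3466) = 1/(-2*√42/3 + 3466) = 1/(3466 - 2*√42/3)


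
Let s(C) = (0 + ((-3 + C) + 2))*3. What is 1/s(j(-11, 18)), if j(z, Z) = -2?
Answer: -⅑ ≈ -0.11111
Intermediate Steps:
s(C) = -3 + 3*C (s(C) = (0 + (-1 + C))*3 = (-1 + C)*3 = -3 + 3*C)
1/s(j(-11, 18)) = 1/(-3 + 3*(-2)) = 1/(-3 - 6) = 1/(-9) = -⅑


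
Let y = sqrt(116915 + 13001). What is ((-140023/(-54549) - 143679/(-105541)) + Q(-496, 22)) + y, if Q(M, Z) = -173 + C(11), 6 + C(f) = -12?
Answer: -1077001084505/5757156009 + 2*sqrt(32479) ≈ 173.37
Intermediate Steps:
C(f) = -18 (C(f) = -6 - 12 = -18)
y = 2*sqrt(32479) (y = sqrt(129916) = 2*sqrt(32479) ≈ 360.44)
Q(M, Z) = -191 (Q(M, Z) = -173 - 18 = -191)
((-140023/(-54549) - 143679/(-105541)) + Q(-496, 22)) + y = ((-140023/(-54549) - 143679/(-105541)) - 191) + 2*sqrt(32479) = ((-140023*(-1/54549) - 143679*(-1/105541)) - 191) + 2*sqrt(32479) = ((140023/54549 + 143679/105541) - 191) + 2*sqrt(32479) = (22615713214/5757156009 - 191) + 2*sqrt(32479) = -1077001084505/5757156009 + 2*sqrt(32479)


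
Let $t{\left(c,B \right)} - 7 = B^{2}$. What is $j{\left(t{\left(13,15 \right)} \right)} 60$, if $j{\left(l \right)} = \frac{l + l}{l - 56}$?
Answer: $\frac{1740}{11} \approx 158.18$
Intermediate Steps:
$t{\left(c,B \right)} = 7 + B^{2}$
$j{\left(l \right)} = \frac{2 l}{-56 + l}$
$j{\left(t{\left(13,15 \right)} \right)} 60 = \frac{2 \left(7 + 15^{2}\right)}{-56 + \left(7 + 15^{2}\right)} 60 = \frac{2 \left(7 + 225\right)}{-56 + \left(7 + 225\right)} 60 = 2 \cdot 232 \frac{1}{-56 + 232} \cdot 60 = 2 \cdot 232 \cdot \frac{1}{176} \cdot 60 = \frac{29}{11} \cdot 60 = \frac{1740}{11}$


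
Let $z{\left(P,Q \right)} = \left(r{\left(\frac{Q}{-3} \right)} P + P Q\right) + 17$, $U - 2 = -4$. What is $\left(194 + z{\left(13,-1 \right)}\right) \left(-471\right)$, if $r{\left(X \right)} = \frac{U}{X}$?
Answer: $-56520$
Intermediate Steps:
$U = -2$ ($U = 2 - 4 = -2$)
$r{\left(X \right)} = - \frac{2}{X}$
$z{\left(P,Q \right)} = 17 + P Q + \frac{6 P}{Q}$ ($z{\left(P,Q \right)} = \left(- \frac{2}{Q \frac{1}{-3}} P + P Q\right) + 17 = \left(- \frac{2}{Q \left(- \frac{1}{3}\right)} P + P Q\right) + 17 = \left(- \frac{2}{\left(- \frac{1}{3}\right) Q} P + P Q\right) + 17 = \left(- 2 \left(- \frac{3}{Q}\right) P + P Q\right) + 17 = \left(\frac{6}{Q} P + P Q\right) + 17 = \left(\frac{6 P}{Q} + P Q\right) + 17 = \left(P Q + \frac{6 P}{Q}\right) + 17 = 17 + P Q + \frac{6 P}{Q}$)
$\left(194 + z{\left(13,-1 \right)}\right) \left(-471\right) = \left(194 + \left(17 + 13 \left(-1\right) + 6 \cdot 13 \frac{1}{-1}\right)\right) \left(-471\right) = \left(194 + \left(17 - 13 + 6 \cdot 13 \left(-1\right)\right)\right) \left(-471\right) = \left(194 - 74\right) \left(-471\right) = 120 \left(-471\right) = -56520$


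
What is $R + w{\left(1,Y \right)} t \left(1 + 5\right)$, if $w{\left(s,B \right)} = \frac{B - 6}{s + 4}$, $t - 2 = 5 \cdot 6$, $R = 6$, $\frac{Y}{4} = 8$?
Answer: $\frac{5022}{5} \approx 1004.4$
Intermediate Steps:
$Y = 32$ ($Y = 4 \cdot 8 = 32$)
$t = 32$ ($t = 2 + 5 \cdot 6 = 2 + 30 = 32$)
$w{\left(s,B \right)} = \frac{-6 + B}{4 + s}$
$R + w{\left(1,Y \right)} t \left(1 + 5\right) = 6 + \frac{-6 + 32}{4 + 1} \cdot 32 \left(1 + 5\right) = 6 + \frac{1}{5} \cdot 26 \cdot 32 \cdot 6 = 6 + \frac{1}{5} \cdot 26 \cdot 192 = 6 + \frac{26}{5} \cdot 192 = 6 + \frac{4992}{5} = \frac{5022}{5}$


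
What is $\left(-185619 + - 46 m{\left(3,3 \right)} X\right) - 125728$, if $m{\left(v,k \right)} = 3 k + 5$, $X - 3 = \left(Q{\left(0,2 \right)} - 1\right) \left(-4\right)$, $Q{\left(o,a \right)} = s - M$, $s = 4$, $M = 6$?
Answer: $-321007$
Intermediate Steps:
$Q{\left(o,a \right)} = -2$ ($Q{\left(o,a \right)} = 4 - 6 = -2$)
$X = 15$ ($X = 3 + \left(-2 - 1\right) \left(-4\right) = 3 - -12 = 3 + 12 = 15$)
$m{\left(v,k \right)} = 5 + 3 k$
$\left(-185619 + - 46 m{\left(3,3 \right)} X\right) - 125728 = \left(-185619 + - 46 \left(5 + 3 \cdot 3\right) 15\right) - 125728 = \left(-185619 + - 46 \left(5 + 9\right) 15\right) - 125728 = \left(-185619 + \left(-46\right) 14 \cdot 15\right) - 125728 = \left(-185619 - 9660\right) - 125728 = -195279 - 125728 = -321007$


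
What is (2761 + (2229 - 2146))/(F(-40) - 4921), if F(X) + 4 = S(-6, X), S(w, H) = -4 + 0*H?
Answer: -948/1643 ≈ -0.57699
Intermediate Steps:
S(w, H) = -4 (S(w, H) = -4 + 0 = -4)
F(X) = -8 (F(X) = -4 - 4 = -8)
(2761 + (2229 - 2146))/(F(-40) - 4921) = (2761 + (2229 - 2146))/(-8 - 4921) = (2761 + 83)/(-4929) = 2844*(-1/4929) = -948/1643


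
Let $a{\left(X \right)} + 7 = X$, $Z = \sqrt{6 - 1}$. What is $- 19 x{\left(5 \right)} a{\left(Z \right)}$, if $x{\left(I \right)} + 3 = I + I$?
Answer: $931 - 133 \sqrt{5} \approx 633.6$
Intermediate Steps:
$x{\left(I \right)} = -3 + 2 I$ ($x{\left(I \right)} = -3 + \left(I + I\right) = -3 + 2 I$)
$Z = \sqrt{5} \approx 2.2361$
$a{\left(X \right)} = -7 + X$
$- 19 x{\left(5 \right)} a{\left(Z \right)} = - 19 \left(-3 + 2 \cdot 5\right) \left(-7 + \sqrt{5}\right) = - 19 \left(-3 + 10\right) \left(-7 + \sqrt{5}\right) = \left(-19\right) 7 \left(-7 + \sqrt{5}\right) = - 133 \left(-7 + \sqrt{5}\right) = 931 - 133 \sqrt{5}$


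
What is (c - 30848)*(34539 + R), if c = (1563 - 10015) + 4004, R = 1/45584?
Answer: -3473183264062/2849 ≈ -1.2191e+9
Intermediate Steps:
R = 1/45584 ≈ 2.1938e-5
c = -4448 (c = -8452 + 4004 = -4448)
(c - 30848)*(34539 + R) = (-4448 - 30848)*(34539 + 1/45584) = -35296*1574425777/45584 = -3473183264062/2849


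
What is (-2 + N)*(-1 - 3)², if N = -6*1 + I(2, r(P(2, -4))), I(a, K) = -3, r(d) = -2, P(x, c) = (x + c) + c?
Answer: -176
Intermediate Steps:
P(x, c) = x + 2*c (P(x, c) = (c + x) + c = x + 2*c)
N = -9 (N = -6*1 - 3 = -6 - 3 = -9)
(-2 + N)*(-1 - 3)² = (-2 - 9)*(-1 - 3)² = -11*(-4)² = -11*16 = -176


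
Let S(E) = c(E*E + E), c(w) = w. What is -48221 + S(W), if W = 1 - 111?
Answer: -36231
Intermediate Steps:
W = -110
S(E) = E + E² (S(E) = E*E + E = E² + E = E + E²)
-48221 + S(W) = -48221 - 110*(1 - 110) = -48221 - 110*(-109) = -48221 + 11990 = -36231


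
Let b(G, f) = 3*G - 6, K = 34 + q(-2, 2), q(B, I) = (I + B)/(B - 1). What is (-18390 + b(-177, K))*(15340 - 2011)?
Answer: -252277983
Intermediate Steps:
q(B, I) = (B + I)/(-1 + B)
K = 34 (K = 34 + (-2 + 2)/(-1 - 2) = 34 + 0/(-3) = 34 - ⅓*0 = 34 + 0 = 34)
b(G, f) = -6 + 3*G
(-18390 + b(-177, K))*(15340 - 2011) = (-18390 + (-6 + 3*(-177)))*(15340 - 2011) = (-18390 + (-6 - 531))*13329 = (-18390 - 537)*13329 = -18927*13329 = -252277983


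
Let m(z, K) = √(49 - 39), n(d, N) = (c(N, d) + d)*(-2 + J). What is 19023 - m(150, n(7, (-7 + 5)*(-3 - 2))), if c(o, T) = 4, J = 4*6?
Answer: 19023 - √10 ≈ 19020.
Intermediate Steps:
J = 24
n(d, N) = 88 + 22*d (n(d, N) = (4 + d)*(-2 + 24) = (4 + d)*22 = 88 + 22*d)
m(z, K) = √10
19023 - m(150, n(7, (-7 + 5)*(-3 - 2))) = 19023 - √10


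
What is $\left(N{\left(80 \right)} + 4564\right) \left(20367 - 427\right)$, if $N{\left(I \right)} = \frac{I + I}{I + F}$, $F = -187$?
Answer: $\frac{9734468720}{107} \approx 9.0976 \cdot 10^{7}$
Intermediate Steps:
$N{\left(I \right)} = \frac{2 I}{-187 + I}$ ($N{\left(I \right)} = \frac{I + I}{I - 187} = \frac{2 I}{-187 + I}$)
$\left(N{\left(80 \right)} + 4564\right) \left(20367 - 427\right) = \left(2 \cdot 80 \frac{1}{-187 + 80} + 4564\right) \left(20367 - 427\right) = \left(2 \cdot 80 \frac{1}{-107} + 4564\right) 19940 = \left(2 \cdot 80 \left(- \frac{1}{107}\right) + 4564\right) 19940 = \left(- \frac{160}{107} + 4564\right) 19940 = \frac{488188}{107} \cdot 19940 = \frac{9734468720}{107}$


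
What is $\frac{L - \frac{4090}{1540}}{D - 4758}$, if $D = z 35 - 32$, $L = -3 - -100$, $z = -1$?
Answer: $- \frac{14529}{743050} \approx -0.019553$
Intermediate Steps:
$L = 97$ ($L = -3 + 100 = 97$)
$D = -67$ ($D = \left(-1\right) 35 - 32 = -35 - 32 = -67$)
$\frac{L - \frac{4090}{1540}}{D - 4758} = \frac{97 - \frac{4090}{1540}}{-67 - 4758} = \frac{97 - \frac{409}{154}}{-4825} = \left(97 - \frac{409}{154}\right) \left(- \frac{1}{4825}\right) = \frac{14529}{154} \left(- \frac{1}{4825}\right) = - \frac{14529}{743050}$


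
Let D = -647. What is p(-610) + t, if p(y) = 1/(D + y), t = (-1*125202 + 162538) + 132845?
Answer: 213917516/1257 ≈ 1.7018e+5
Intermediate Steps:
t = 170181 (t = (-125202 + 162538) + 132845 = 37336 + 132845 = 170181)
p(y) = 1/(-647 + y)
p(-610) + t = 1/(-647 - 610) + 170181 = 1/(-1257) + 170181 = -1/1257 + 170181 = 213917516/1257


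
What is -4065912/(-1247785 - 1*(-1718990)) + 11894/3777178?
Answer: -7676034422033/889912579745 ≈ -8.6256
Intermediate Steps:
-4065912/(-1247785 - 1*(-1718990)) + 11894/3777178 = -4065912/(-1247785 + 1718990) + 11894*(1/3777178) = -4065912/471205 + 5947/1888589 = -7676034422033/889912579745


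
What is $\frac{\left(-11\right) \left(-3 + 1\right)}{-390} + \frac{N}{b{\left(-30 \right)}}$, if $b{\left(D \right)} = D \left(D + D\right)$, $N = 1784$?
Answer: $\frac{2734}{2925} \approx 0.9347$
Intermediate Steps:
$b{\left(D \right)} = 2 D^{2}$ ($b{\left(D \right)} = D 2 D = 2 D^{2}$)
$\frac{\left(-11\right) \left(-3 + 1\right)}{-390} + \frac{N}{b{\left(-30 \right)}} = \frac{\left(-11\right) \left(-3 + 1\right)}{-390} + \frac{1784}{2 \left(-30\right)^{2}} = \left(-11\right) \left(-2\right) \left(- \frac{1}{390}\right) + \frac{1784}{2 \cdot 900} = 22 \left(- \frac{1}{390}\right) + \frac{1784}{1800} = - \frac{11}{195} + 1784 \cdot \frac{1}{1800} = - \frac{11}{195} + \frac{223}{225} = \frac{2734}{2925}$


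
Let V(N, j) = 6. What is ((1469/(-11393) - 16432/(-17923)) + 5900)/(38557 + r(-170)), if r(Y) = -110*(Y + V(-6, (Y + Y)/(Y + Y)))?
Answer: 1204921640989/11556922837183 ≈ 0.10426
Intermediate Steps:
r(Y) = -660 - 110*Y (r(Y) = -110*(Y + 6) = -110*(6 + Y) = -660 - 110*Y)
((1469/(-11393) - 16432/(-17923)) + 5900)/(38557 + r(-170)) = ((1469/(-11393) - 16432/(-17923)) + 5900)/(38557 + (-660 - 110*(-170))) = ((1469*(-1/11393) - 16432*(-1/17923)) + 5900)/(38557 + (-660 + 18700)) = ((-1469/11393 + 16432/17923) + 5900)/(38557 + 18040) = (160880889/204196739 + 5900)/56597 = (1204921640989/204196739)*(1/56597) = 1204921640989/11556922837183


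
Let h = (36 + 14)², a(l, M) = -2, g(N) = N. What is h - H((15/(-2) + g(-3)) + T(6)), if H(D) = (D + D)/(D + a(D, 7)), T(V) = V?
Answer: 32482/13 ≈ 2498.6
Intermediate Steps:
H(D) = 2*D/(-2 + D) (H(D) = (D + D)/(D - 2) = (2*D)/(-2 + D) = 2*D/(-2 + D))
h = 2500 (h = 50² = 2500)
h - H((15/(-2) + g(-3)) + T(6)) = 2500 - 2*((15/(-2) - 3) + 6)/(-2 + ((15/(-2) - 3) + 6)) = 2500 - 2*((15*(-½) - 3) + 6)/(-2 + ((15*(-½) - 3) + 6)) = 2500 - 2*((-15/2 - 3) + 6)/(-2 + ((-15/2 - 3) + 6)) = 2500 - 2*(-21/2 + 6)/(-2 + (-21/2 + 6)) = 2500 - 2*(-9)/(2*(-2 - 9/2)) = 2500 - 2*(-9)/(2*(-13/2)) = 2500 - 2*(-9)*(-2)/(2*13) = 2500 - 1*18/13 = 2500 - 18/13 = 32482/13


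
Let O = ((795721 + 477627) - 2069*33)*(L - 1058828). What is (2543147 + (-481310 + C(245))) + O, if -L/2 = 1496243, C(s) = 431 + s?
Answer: -4882118950781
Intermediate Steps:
L = -2992486 (L = -2*1496243 = -2992486)
O = -4882121013294 (O = ((795721 + 477627) - 2069*33)*(-2992486 - 1058828) = (1273348 - 68277)*(-4051314) = 1205071*(-4051314) = -4882121013294)
(2543147 + (-481310 + C(245))) + O = (2543147 + (-481310 + (431 + 245))) - 4882121013294 = (2543147 + (-481310 + 676)) - 4882121013294 = (2543147 - 480634) - 4882121013294 = 2062513 - 4882121013294 = -4882118950781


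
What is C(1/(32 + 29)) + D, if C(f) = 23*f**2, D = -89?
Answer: -331146/3721 ≈ -88.994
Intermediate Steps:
C(1/(32 + 29)) + D = 23*(1/(32 + 29))**2 - 89 = 23*(1/61)**2 - 89 = 23*(1/3721) - 89 = 23/3721 - 89 = -331146/3721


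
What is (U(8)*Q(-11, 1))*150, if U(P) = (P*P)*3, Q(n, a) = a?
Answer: 28800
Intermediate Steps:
U(P) = 3*P² (U(P) = P²*3 = 3*P²)
(U(8)*Q(-11, 1))*150 = ((3*8²)*1)*150 = ((3*64)*1)*150 = (192*1)*150 = 192*150 = 28800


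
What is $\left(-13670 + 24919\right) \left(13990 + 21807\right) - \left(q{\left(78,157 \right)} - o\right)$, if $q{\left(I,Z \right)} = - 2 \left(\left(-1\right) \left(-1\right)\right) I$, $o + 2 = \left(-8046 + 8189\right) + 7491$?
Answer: $402688241$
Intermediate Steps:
$o = 7632$ ($o = -2 + \left(\left(-8046 + 8189\right) + 7491\right) = -2 + \left(143 + 7491\right) = -2 + 7634 = 7632$)
$q{\left(I,Z \right)} = - 2 I$ ($q{\left(I,Z \right)} = \left(-2\right) 1 I = - 2 I$)
$\left(-13670 + 24919\right) \left(13990 + 21807\right) - \left(q{\left(78,157 \right)} - o\right) = \left(-13670 + 24919\right) \left(13990 + 21807\right) - \left(\left(-2\right) 78 - 7632\right) = 11249 \cdot 35797 - \left(-156 - 7632\right) = 402680453 - -7788 = 402680453 + 7788 = 402688241$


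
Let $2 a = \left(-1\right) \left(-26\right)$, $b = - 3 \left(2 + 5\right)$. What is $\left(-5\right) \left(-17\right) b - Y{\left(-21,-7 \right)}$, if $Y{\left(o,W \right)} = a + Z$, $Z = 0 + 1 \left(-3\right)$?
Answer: $-1795$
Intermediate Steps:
$b = -21$ ($b = \left(-3\right) 7 = -21$)
$a = 13$ ($a = \frac{\left(-1\right) \left(-26\right)}{2} = \frac{1}{2} \cdot 26 = 13$)
$Z = -3$ ($Z = 0 - 3 = -3$)
$Y{\left(o,W \right)} = 10$ ($Y{\left(o,W \right)} = 13 - 3 = 10$)
$\left(-5\right) \left(-17\right) b - Y{\left(-21,-7 \right)} = \left(-5\right) \left(-17\right) \left(-21\right) - 10 = 85 \left(-21\right) - 10 = -1785 - 10 = -1795$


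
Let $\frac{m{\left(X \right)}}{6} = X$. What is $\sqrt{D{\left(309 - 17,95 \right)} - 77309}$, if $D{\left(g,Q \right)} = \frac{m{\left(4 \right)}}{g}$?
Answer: $\frac{i \sqrt{411979223}}{73} \approx 278.04 i$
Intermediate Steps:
$m{\left(X \right)} = 6 X$
$D{\left(g,Q \right)} = \frac{24}{g}$ ($D{\left(g,Q \right)} = \frac{6 \cdot 4}{g} = \frac{24}{g}$)
$\sqrt{D{\left(309 - 17,95 \right)} - 77309} = \sqrt{\frac{24}{309 - 17} - 77309} = \sqrt{\frac{24}{292} - 77309} = \sqrt{24 \cdot \frac{1}{292} - 77309} = \sqrt{\frac{6}{73} - 77309} = \sqrt{- \frac{5643551}{73}} = \frac{i \sqrt{411979223}}{73}$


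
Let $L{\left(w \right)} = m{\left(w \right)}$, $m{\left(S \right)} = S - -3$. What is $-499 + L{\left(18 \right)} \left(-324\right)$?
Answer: $-7303$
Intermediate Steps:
$m{\left(S \right)} = 3 + S$ ($m{\left(S \right)} = S + 3 = 3 + S$)
$L{\left(w \right)} = 3 + w$
$-499 + L{\left(18 \right)} \left(-324\right) = -499 + \left(3 + 18\right) \left(-324\right) = -499 + 21 \left(-324\right) = -499 - 6804 = -7303$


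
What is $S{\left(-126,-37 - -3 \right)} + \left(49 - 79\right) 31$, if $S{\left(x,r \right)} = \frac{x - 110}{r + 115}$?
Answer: $- \frac{75566}{81} \approx -932.91$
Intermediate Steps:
$S{\left(x,r \right)} = \frac{-110 + x}{115 + r}$
$S{\left(-126,-37 - -3 \right)} + \left(49 - 79\right) 31 = \frac{-110 - 126}{115 - 34} + \left(49 - 79\right) 31 = \frac{1}{115 + \left(-37 + 3\right)} \left(-236\right) - 930 = \frac{1}{115 - 34} \left(-236\right) - 930 = \frac{1}{81} \left(-236\right) - 930 = - \frac{236}{81} - 930 = - \frac{75566}{81}$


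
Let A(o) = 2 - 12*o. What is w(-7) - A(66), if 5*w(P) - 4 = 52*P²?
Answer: 6502/5 ≈ 1300.4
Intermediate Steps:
w(P) = ⅘ + 52*P²/5 (w(P) = ⅘ + (52*P²)/5 = ⅘ + 52*P²/5)
w(-7) - A(66) = (⅘ + (52/5)*(-7)²) - (2 - 12*66) = (⅘ + (52/5)*49) - (2 - 792) = (⅘ + 2548/5) - 1*(-790) = 2552/5 + 790 = 6502/5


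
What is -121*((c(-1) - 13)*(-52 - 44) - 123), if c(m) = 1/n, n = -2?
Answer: -141933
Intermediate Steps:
c(m) = -½ (c(m) = 1/(-2) = -½)
-121*((c(-1) - 13)*(-52 - 44) - 123) = -121*((-½ - 13)*(-52 - 44) - 123) = -121*(-27/2*(-96) - 123) = -121*(1296 - 123) = -121*1173 = -141933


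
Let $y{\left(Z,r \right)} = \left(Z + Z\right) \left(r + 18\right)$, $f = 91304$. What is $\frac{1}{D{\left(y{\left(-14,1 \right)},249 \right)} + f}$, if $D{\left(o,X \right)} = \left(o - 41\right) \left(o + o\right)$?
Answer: $\frac{1}{700976} \approx 1.4266 \cdot 10^{-6}$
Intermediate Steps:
$y{\left(Z,r \right)} = 2 Z \left(18 + r\right)$
$D{\left(o,X \right)} = 2 o \left(-41 + o\right)$ ($D{\left(o,X \right)} = \left(-41 + o\right) 2 o = 2 o \left(-41 + o\right)$)
$\frac{1}{D{\left(y{\left(-14,1 \right)},249 \right)} + f} = \frac{1}{2 \cdot 2 \left(-14\right) \left(18 + 1\right) \left(-41 + 2 \left(-14\right) \left(18 + 1\right)\right) + 91304} = \frac{1}{2 \cdot 2 \left(-14\right) 19 \left(-41 + 2 \left(-14\right) 19\right) + 91304} = \frac{1}{2 \left(-532\right) \left(-41 - 532\right) + 91304} = \frac{1}{2 \left(-532\right) \left(-573\right) + 91304} = \frac{1}{609672 + 91304} = \frac{1}{700976}$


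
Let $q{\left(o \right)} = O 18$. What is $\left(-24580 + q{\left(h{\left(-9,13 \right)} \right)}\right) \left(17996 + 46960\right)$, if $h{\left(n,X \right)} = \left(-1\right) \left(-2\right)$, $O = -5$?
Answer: $-1602464520$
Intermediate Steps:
$h{\left(n,X \right)} = 2$
$q{\left(o \right)} = -90$ ($q{\left(o \right)} = \left(-5\right) 18 = -90$)
$\left(-24580 + q{\left(h{\left(-9,13 \right)} \right)}\right) \left(17996 + 46960\right) = \left(-24580 - 90\right) \left(17996 + 46960\right) = \left(-24670\right) 64956 = -1602464520$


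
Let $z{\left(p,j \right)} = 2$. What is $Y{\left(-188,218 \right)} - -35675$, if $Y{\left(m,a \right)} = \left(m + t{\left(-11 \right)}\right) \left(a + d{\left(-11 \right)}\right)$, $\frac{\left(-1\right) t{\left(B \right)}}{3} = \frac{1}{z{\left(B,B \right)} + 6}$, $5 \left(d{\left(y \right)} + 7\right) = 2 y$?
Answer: $- \frac{129731}{40} \approx -3243.3$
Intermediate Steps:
$d{\left(y \right)} = -7 + \frac{2 y}{5}$
$t{\left(B \right)} = - \frac{3}{8}$ ($t{\left(B \right)} = - \frac{3}{2 + 6} = - \frac{3}{8}$)
$Y{\left(m,a \right)} = \left(- \frac{57}{5} + a\right) \left(- \frac{3}{8} + m\right)$ ($Y{\left(m,a \right)} = \left(m - \frac{3}{8}\right) \left(a + \left(-7 + \frac{2}{5} \left(-11\right)\right)\right) = \left(- \frac{3}{8} + m\right) \left(a - \frac{57}{5}\right) = \left(- \frac{3}{8} + m\right) \left(- \frac{57}{5} + a\right) = \left(- \frac{57}{5} + a\right) \left(- \frac{3}{8} + m\right)$)
$Y{\left(-188,218 \right)} - -35675 = \left(\frac{171}{40} - - \frac{10716}{5} - \frac{327}{4} + 218 \left(-188\right)\right) - -35675 = \left(\frac{171}{40} + \frac{10716}{5} - \frac{327}{4} - 40984\right) + 35675 = - \frac{1556731}{40} + 35675 = - \frac{129731}{40}$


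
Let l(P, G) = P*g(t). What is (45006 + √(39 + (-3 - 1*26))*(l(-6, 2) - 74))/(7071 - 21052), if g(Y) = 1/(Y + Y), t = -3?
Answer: -45006/13981 + 73*√10/13981 ≈ -3.2026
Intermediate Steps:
g(Y) = 1/(2*Y)
l(P, G) = -P/6 (l(P, G) = P*((½)/(-3)) = P*((½)*(-⅓)) = P*(-⅙) = -P/6)
(45006 + √(39 + (-3 - 1*26))*(l(-6, 2) - 74))/(7071 - 21052) = (45006 + √(39 + (-3 - 1*26))*(-⅙*(-6) - 74))/(7071 - 21052) = (45006 + √(39 + (-3 - 26))*(1 - 74))/(-13981) = (45006 + √(39 - 29)*(-73))*(-1/13981) = (45006 + √10*(-73))*(-1/13981) = (45006 - 73*√10)*(-1/13981) = -45006/13981 + 73*√10/13981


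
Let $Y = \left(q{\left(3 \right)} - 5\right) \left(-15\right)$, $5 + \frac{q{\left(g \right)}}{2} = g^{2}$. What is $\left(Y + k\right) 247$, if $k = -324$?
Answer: $-91143$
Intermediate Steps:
$q{\left(g \right)} = -10 + 2 g^{2}$
$Y = -45$ ($Y = \left(\left(-10 + 2 \cdot 3^{2}\right) - 5\right) \left(-15\right) = \left(\left(-10 + 2 \cdot 9\right) - 5\right) \left(-15\right) = \left(\left(-10 + 18\right) - 5\right) \left(-15\right) = \left(8 - 5\right) \left(-15\right) = 3 \left(-15\right) = -45$)
$\left(Y + k\right) 247 = \left(-45 - 324\right) 247 = \left(-369\right) 247 = -91143$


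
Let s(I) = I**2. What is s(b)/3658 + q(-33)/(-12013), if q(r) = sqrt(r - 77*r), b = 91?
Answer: 8281/3658 - 2*sqrt(627)/12013 ≈ 2.2596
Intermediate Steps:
q(r) = 2*sqrt(19)*sqrt(-r) (q(r) = sqrt(-76*r) = 2*sqrt(19)*sqrt(-r))
s(b)/3658 + q(-33)/(-12013) = 91**2/3658 + (2*sqrt(19)*sqrt(-1*(-33)))/(-12013) = 8281*(1/3658) + (2*sqrt(19)*sqrt(33))*(-1/12013) = 8281/3658 + (2*sqrt(627))*(-1/12013) = 8281/3658 - 2*sqrt(627)/12013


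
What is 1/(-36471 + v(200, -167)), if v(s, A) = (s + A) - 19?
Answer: -1/36457 ≈ -2.7430e-5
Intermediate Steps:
v(s, A) = -19 + A + s (v(s, A) = (A + s) - 19 = -19 + A + s)
1/(-36471 + v(200, -167)) = 1/(-36471 + (-19 - 167 + 200)) = 1/(-36471 + 14) = 1/(-36457) = -1/36457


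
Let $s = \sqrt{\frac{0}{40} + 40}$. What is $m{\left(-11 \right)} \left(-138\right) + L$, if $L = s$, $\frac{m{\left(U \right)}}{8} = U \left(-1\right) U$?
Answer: $133584 + 2 \sqrt{10} \approx 1.3359 \cdot 10^{5}$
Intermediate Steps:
$m{\left(U \right)} = - 8 U^{2}$ ($m{\left(U \right)} = 8 U \left(-1\right) U = 8 - U U = 8 \left(- U^{2}\right) = - 8 U^{2}$)
$s = 2 \sqrt{10}$ ($s = \sqrt{0 \cdot \frac{1}{40} + 40} = \sqrt{0 + 40} = \sqrt{40} = 2 \sqrt{10} \approx 6.3246$)
$L = 2 \sqrt{10} \approx 6.3246$
$m{\left(-11 \right)} \left(-138\right) + L = - 8 \left(-11\right)^{2} \left(-138\right) + 2 \sqrt{10} = \left(-8\right) 121 \left(-138\right) + 2 \sqrt{10} = \left(-968\right) \left(-138\right) + 2 \sqrt{10} = 133584 + 2 \sqrt{10}$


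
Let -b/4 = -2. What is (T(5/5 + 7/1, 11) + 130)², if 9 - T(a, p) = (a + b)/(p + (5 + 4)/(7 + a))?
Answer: 15928081/841 ≈ 18939.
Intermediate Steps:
b = 8 (b = -4*(-2) = 8)
T(a, p) = 9 - (8 + a)/(p + 9/(7 + a)) (T(a, p) = 9 - (a + 8)/(p + (5 + 4)/(7 + a)) = 9 - (8 + a)/(p + 9/(7 + a)))
(T(5/5 + 7/1, 11) + 130)² = ((25 - (5/5 + 7/1)² - 15*(5/5 + 7/1) + 63*11 + 9*(5/5 + 7/1)*11)/(9 + 7*11 + (5/5 + 7/1)*11) + 130)² = ((25 - (5*(⅕) + 7*1)² - 15*(5*(⅕) + 7*1) + 693 + 9*(5*(⅕) + 7*1)*11)/(9 + 77 + (5*(⅕) + 7*1)*11) + 130)² = ((25 - (1 + 7)² - 15*(1 + 7) + 693 + 9*(1 + 7)*11)/(9 + 77 + (1 + 7)*11) + 130)² = ((25 - 1*8² - 15*8 + 693 + 9*8*11)/(9 + 77 + 8*11) + 130)² = ((25 - 1*64 - 120 + 693 + 792)/(9 + 77 + 88) + 130)² = ((25 - 64 - 120 + 693 + 792)/174 + 130)² = ((1/174)*1326 + 130)² = (221/29 + 130)² = (3991/29)² = 15928081/841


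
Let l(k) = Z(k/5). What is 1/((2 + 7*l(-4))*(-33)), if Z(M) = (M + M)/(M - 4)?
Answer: -1/143 ≈ -0.0069930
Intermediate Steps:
Z(M) = 2*M/(-4 + M) (Z(M) = (2*M)/(-4 + M) = 2*M/(-4 + M))
l(k) = 2*k/(5*(-4 + k/5)) (l(k) = 2*(k/5)/(-4 + k/5) = 2*k/(5*(-4 + k/5)))
1/((2 + 7*l(-4))*(-33)) = 1/((2 + 7*(2*(-4)/(-20 - 4)))*(-33)) = 1/((2 + 7*(2*(-4)/(-24)))*(-33)) = 1/((2 + 7*(2*(-4)*(-1/24)))*(-33)) = 1/((2 + 7*(⅓))*(-33)) = 1/((2 + 7/3)*(-33)) = 1/((13/3)*(-33)) = 1/(-143) = -1/143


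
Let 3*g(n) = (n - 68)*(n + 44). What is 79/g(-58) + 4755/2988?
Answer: 14037/8134 ≈ 1.7257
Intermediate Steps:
g(n) = (-68 + n)*(44 + n)/3 (g(n) = ((n - 68)*(n + 44))/3 = ((-68 + n)*(44 + n))/3 = (-68 + n)*(44 + n)/3)
79/g(-58) + 4755/2988 = 79/(-2992/3 - 8*(-58) + (⅓)*(-58)²) + 4755/2988 = 79/(-2992/3 + 464 + (⅓)*3364) + 4755*(1/2988) = 79/(-2992/3 + 464 + 3364/3) + 1585/996 = 79/588 + 1585/996 = 14037/8134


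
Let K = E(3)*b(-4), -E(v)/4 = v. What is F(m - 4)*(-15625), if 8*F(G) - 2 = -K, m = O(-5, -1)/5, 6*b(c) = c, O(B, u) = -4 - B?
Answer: 46875/4 ≈ 11719.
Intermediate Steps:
E(v) = -4*v
b(c) = c/6
m = 1/5 (m = (-4 - 1*(-5))/5 = (-4 + 5)*(1/5) = 1*(1/5) = 1/5 ≈ 0.20000)
K = 8 (K = (-4*3)*((1/6)*(-4)) = -12*(-2/3) = 8)
F(G) = -3/4 (F(G) = 1/4 + (-1*8)/8 = 1/4 + (1/8)*(-8) = 1/4 - 1 = -3/4)
F(m - 4)*(-15625) = -3/4*(-15625) = 46875/4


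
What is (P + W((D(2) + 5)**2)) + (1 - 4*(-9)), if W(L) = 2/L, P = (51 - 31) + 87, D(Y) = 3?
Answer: 4609/32 ≈ 144.03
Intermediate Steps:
P = 107 (P = 20 + 87 = 107)
(P + W((D(2) + 5)**2)) + (1 - 4*(-9)) = (107 + 2/((3 + 5)**2)) + (1 - 4*(-9)) = (107 + 2/(8**2)) + (1 + 36) = (107 + 2/64) + 37 = (107 + 2*(1/64)) + 37 = (107 + 1/32) + 37 = 3425/32 + 37 = 4609/32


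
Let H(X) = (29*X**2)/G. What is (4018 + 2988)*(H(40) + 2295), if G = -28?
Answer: 31281790/7 ≈ 4.4688e+6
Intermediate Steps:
H(X) = -29*X**2/28 (H(X) = (29*X**2)/(-28) = (29*X**2)*(-1/28) = -29*X**2/28)
(4018 + 2988)*(H(40) + 2295) = (4018 + 2988)*(-29/28*40**2 + 2295) = 7006*(-29/28*1600 + 2295) = 7006*(-11600/7 + 2295) = 7006*(4465/7) = 31281790/7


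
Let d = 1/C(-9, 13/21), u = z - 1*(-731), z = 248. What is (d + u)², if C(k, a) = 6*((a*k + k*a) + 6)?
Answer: 44714062849/46656 ≈ 9.5838e+5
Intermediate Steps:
C(k, a) = 36 + 12*a*k (C(k, a) = 6*((a*k + a*k) + 6) = 6*(2*a*k + 6) = 6*(6 + 2*a*k) = 36 + 12*a*k)
u = 979 (u = 248 - 1*(-731) = 248 + 731 = 979)
d = -7/216 (d = 1/(36 + 12*(13/21)*(-9)) = 1/(36 - 468/7) = 1/(-216/7) = -7/216 ≈ -0.032407)
(d + u)² = (-7/216 + 979)² = (211457/216)² = 44714062849/46656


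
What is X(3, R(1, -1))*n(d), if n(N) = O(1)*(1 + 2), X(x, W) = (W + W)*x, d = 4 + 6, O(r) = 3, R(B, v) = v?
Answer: -54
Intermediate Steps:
d = 10
X(x, W) = 2*W*x (X(x, W) = (2*W)*x = 2*W*x)
n(N) = 9 (n(N) = 3*(1 + 2) = 3*3 = 9)
X(3, R(1, -1))*n(d) = (2*(-1)*3)*9 = -6*9 = -54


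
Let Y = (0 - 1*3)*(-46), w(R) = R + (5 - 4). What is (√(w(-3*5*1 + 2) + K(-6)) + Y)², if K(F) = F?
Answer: 19026 + 828*I*√2 ≈ 19026.0 + 1171.0*I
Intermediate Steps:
w(R) = 1 + R (w(R) = R + 1 = 1 + R)
Y = 138 (Y = (0 - 3)*(-46) = -3*(-46) = 138)
(√(w(-3*5*1 + 2) + K(-6)) + Y)² = (√((1 + (-3*5*1 + 2)) - 6) + 138)² = (√((1 + (-15*1 + 2)) - 6) + 138)² = (√((1 + (-15 + 2)) - 6) + 138)² = (√((1 - 13) - 6) + 138)² = (√(-12 - 6) + 138)² = (√(-18) + 138)² = (3*I*√2 + 138)² = (138 + 3*I*√2)²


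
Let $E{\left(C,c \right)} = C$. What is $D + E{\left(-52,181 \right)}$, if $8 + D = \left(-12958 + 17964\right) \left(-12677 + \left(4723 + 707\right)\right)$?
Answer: $-36278542$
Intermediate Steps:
$D = -36278490$ ($D = -8 + \left(-12958 + 17964\right) \left(-12677 + \left(4723 + 707\right)\right) = -8 + 5006 \left(-12677 + 5430\right) = -8 + 5006 \left(-7247\right) = -8 - 36278482 = -36278490$)
$D + E{\left(-52,181 \right)} = -36278490 - 52 = -36278542$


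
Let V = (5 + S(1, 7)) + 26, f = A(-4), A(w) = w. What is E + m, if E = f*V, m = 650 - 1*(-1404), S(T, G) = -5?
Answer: 1950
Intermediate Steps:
f = -4
m = 2054 (m = 650 + 1404 = 2054)
V = 26 (V = (5 - 5) + 26 = 0 + 26 = 26)
E = -104 (E = -4*26 = -104)
E + m = -104 + 2054 = 1950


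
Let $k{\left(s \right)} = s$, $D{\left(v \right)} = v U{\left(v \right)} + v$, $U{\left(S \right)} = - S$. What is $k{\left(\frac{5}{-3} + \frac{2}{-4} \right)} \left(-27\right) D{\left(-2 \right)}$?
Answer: $-351$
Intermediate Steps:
$D{\left(v \right)} = v - v^{2}$ ($D{\left(v \right)} = v \left(- v\right) + v = - v^{2} + v = v - v^{2}$)
$k{\left(\frac{5}{-3} + \frac{2}{-4} \right)} \left(-27\right) D{\left(-2 \right)} = \left(\frac{5}{-3} + \frac{2}{-4}\right) \left(-27\right) \left(- 2 \left(1 - -2\right)\right) = \left(5 \left(- \frac{1}{3}\right) + 2 \left(- \frac{1}{4}\right)\right) \left(-27\right) \left(- 2 \left(1 + 2\right)\right) = \left(- \frac{5}{3} - \frac{1}{2}\right) \left(-27\right) \left(\left(-2\right) 3\right) = \left(- \frac{13}{6}\right) \left(-27\right) \left(-6\right) = \frac{117}{2} \left(-6\right) = -351$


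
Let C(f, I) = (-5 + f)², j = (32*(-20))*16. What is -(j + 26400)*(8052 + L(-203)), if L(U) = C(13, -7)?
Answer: -131154560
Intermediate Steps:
j = -10240 (j = -640*16 = -10240)
L(U) = 64 (L(U) = (-5 + 13)² = 8² = 64)
-(j + 26400)*(8052 + L(-203)) = -(-10240 + 26400)*(8052 + 64) = -16160*8116 = -1*131154560 = -131154560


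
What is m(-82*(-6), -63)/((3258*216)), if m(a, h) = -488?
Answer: -61/87966 ≈ -0.00069345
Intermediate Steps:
m(-82*(-6), -63)/((3258*216)) = -488/(3258*216) = -488/703728 = -488*1/703728 = -61/87966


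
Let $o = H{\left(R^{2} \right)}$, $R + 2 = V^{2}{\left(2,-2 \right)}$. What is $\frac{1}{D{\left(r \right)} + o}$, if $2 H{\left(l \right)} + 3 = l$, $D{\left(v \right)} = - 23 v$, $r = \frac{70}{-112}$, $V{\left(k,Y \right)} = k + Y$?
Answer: $\frac{8}{119} \approx 0.067227$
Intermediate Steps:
$V{\left(k,Y \right)} = Y + k$
$r = - \frac{5}{8}$ ($r = 70 \left(- \frac{1}{112}\right) = - \frac{5}{8} \approx -0.625$)
$R = -2$ ($R = -2 + \left(-2 + 2\right)^{2} = -2 + 0^{2} = -2 + 0 = -2$)
$H{\left(l \right)} = - \frac{3}{2} + \frac{l}{2}$
$o = \frac{1}{2}$ ($o = - \frac{3}{2} + \frac{\left(-2\right)^{2}}{2} = - \frac{3}{2} + \frac{1}{2} \cdot 4 = - \frac{3}{2} + 2 = \frac{1}{2} \approx 0.5$)
$\frac{1}{D{\left(r \right)} + o} = \frac{1}{\left(-23\right) \left(- \frac{5}{8}\right) + \frac{1}{2}} = \frac{1}{\frac{115}{8} + \frac{1}{2}} = \frac{1}{\frac{119}{8}} = \frac{8}{119}$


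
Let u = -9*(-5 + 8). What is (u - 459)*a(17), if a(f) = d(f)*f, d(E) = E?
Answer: -140454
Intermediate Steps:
u = -27 (u = -9*3 = -27)
a(f) = f**2 (a(f) = f*f = f**2)
(u - 459)*a(17) = (-27 - 459)*17**2 = -486*289 = -140454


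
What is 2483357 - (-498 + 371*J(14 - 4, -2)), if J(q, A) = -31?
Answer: 2495356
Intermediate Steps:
2483357 - (-498 + 371*J(14 - 4, -2)) = 2483357 - (-498 + 371*(-31)) = 2483357 - (-498 - 11501) = 2483357 - 1*(-11999) = 2483357 + 11999 = 2495356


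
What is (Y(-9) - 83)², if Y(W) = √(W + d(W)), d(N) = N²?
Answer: 6961 - 996*√2 ≈ 5552.4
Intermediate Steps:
Y(W) = √(W + W²)
(Y(-9) - 83)² = (√(-9*(1 - 9)) - 83)² = (√(-9*(-8)) - 83)² = (√72 - 83)² = (6*√2 - 83)² = (-83 + 6*√2)²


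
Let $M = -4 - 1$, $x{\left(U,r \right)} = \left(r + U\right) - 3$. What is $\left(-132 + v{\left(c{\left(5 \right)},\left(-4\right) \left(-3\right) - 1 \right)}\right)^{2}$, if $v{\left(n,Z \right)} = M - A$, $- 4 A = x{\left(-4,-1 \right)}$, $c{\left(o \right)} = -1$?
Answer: $19321$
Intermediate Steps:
$x{\left(U,r \right)} = -3 + U + r$ ($x{\left(U,r \right)} = \left(U + r\right) - 3 = -3 + U + r$)
$A = 2$ ($A = - \frac{-3 - 4 - 1}{4} = \left(- \frac{1}{4}\right) \left(-8\right) = 2$)
$M = -5$ ($M = -4 - 1 = -5$)
$v{\left(n,Z \right)} = -7$ ($v{\left(n,Z \right)} = -5 - 2 = -7$)
$\left(-132 + v{\left(c{\left(5 \right)},\left(-4\right) \left(-3\right) - 1 \right)}\right)^{2} = \left(-132 - 7\right)^{2} = \left(-139\right)^{2} = 19321$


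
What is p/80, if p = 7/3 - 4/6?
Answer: 1/48 ≈ 0.020833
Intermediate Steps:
p = 5/3 (p = 7*(⅓) - 4*⅙ = 7/3 - ⅔ = 5/3 ≈ 1.6667)
p/80 = (5/3)/80 = (5/3)*(1/80) = 1/48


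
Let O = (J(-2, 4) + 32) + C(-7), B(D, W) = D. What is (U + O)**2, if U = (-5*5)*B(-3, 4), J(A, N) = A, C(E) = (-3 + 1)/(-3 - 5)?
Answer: 177241/16 ≈ 11078.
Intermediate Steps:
C(E) = 1/4 (C(E) = -2/(-8) = -2*(-1/8) = 1/4)
U = 75 (U = -5*5*(-3) = -25*(-3) = 75)
O = 121/4 (O = (-2 + 32) + 1/4 = 30 + 1/4 = 121/4 ≈ 30.250)
(U + O)**2 = (75 + 121/4)**2 = (421/4)**2 = 177241/16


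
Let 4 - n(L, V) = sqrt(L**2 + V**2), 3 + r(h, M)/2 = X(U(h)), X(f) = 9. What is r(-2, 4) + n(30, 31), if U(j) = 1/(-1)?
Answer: 16 - sqrt(1861) ≈ -27.139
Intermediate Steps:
U(j) = -1
r(h, M) = 12 (r(h, M) = -6 + 2*9 = -6 + 18 = 12)
n(L, V) = 4 - sqrt(L**2 + V**2)
r(-2, 4) + n(30, 31) = 12 + (4 - sqrt(30**2 + 31**2)) = 12 + (4 - sqrt(900 + 961)) = 12 + (4 - sqrt(1861)) = 16 - sqrt(1861)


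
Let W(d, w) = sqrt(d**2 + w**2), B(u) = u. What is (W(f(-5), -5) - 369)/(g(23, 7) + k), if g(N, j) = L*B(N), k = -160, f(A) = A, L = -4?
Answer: 41/28 - 5*sqrt(2)/252 ≈ 1.4362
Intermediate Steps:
g(N, j) = -4*N
(W(f(-5), -5) - 369)/(g(23, 7) + k) = (sqrt((-5)**2 + (-5)**2) - 369)/(-4*23 - 160) = (sqrt(25 + 25) - 369)/(-92 - 160) = (sqrt(50) - 369)/(-252) = (5*sqrt(2) - 369)*(-1/252) = (-369 + 5*sqrt(2))*(-1/252) = 41/28 - 5*sqrt(2)/252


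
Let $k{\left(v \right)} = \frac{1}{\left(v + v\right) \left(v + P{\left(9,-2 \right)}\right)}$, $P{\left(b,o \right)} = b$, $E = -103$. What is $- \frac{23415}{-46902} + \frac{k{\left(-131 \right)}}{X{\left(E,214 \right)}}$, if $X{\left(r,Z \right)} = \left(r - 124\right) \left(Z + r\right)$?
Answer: $\frac{3143061425653}{6295787629836} \approx 0.49923$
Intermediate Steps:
$X{\left(r,Z \right)} = \left(-124 + r\right) \left(Z + r\right)$
$k{\left(v \right)} = \frac{1}{2 v \left(9 + v\right)}$ ($k{\left(v \right)} = \frac{1}{\left(v + v\right) \left(v + 9\right)} = \frac{1}{2 v \left(9 + v\right)}$)
$- \frac{23415}{-46902} + \frac{k{\left(-131 \right)}}{X{\left(E,214 \right)}} = - \frac{23415}{-46902} + \frac{\frac{1}{2} \frac{1}{-131} \frac{1}{9 - 131}}{\left(-103\right)^{2} - 26536 - -12772 + 214 \left(-103\right)} = \left(-23415\right) \left(- \frac{1}{46902}\right) + \frac{\frac{1}{2} \left(- \frac{1}{131}\right) \frac{1}{-122}}{10609 - 26536 + 12772 - 22042} = \frac{7805}{15634} + \frac{\frac{1}{2} \left(- \frac{1}{131}\right) \left(- \frac{1}{122}\right)}{-25197} = \frac{7805}{15634} + \frac{1}{31964} \left(- \frac{1}{25197}\right) = \frac{7805}{15634} - \frac{1}{805396908} = \frac{3143061425653}{6295787629836}$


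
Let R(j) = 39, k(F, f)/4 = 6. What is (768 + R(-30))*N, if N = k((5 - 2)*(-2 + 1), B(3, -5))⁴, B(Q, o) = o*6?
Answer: 267743232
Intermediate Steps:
B(Q, o) = 6*o
k(F, f) = 24 (k(F, f) = 4*6 = 24)
N = 331776 (N = 24⁴ = 331776)
(768 + R(-30))*N = (768 + 39)*331776 = 807*331776 = 267743232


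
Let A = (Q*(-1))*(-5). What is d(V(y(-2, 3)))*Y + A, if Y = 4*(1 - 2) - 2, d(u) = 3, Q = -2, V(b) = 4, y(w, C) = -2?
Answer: -28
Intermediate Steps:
A = -10 (A = -2*(-1)*(-5) = 2*(-5) = -10)
Y = -6 (Y = 4*(-1) - 2 = -4 - 2 = -6)
d(V(y(-2, 3)))*Y + A = 3*(-6) - 10 = -18 - 10 = -28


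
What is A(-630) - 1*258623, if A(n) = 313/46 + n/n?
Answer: -11896299/46 ≈ -2.5862e+5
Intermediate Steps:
A(n) = 359/46 (A(n) = 313*(1/46) + 1 = 313/46 + 1 = 359/46)
A(-630) - 1*258623 = 359/46 - 1*258623 = 359/46 - 258623 = -11896299/46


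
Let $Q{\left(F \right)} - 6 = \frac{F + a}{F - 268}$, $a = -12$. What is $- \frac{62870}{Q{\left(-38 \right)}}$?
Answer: $- \frac{9619110}{943} \approx -10201.0$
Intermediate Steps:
$Q{\left(F \right)} = 6 + \frac{-12 + F}{-268 + F}$ ($Q{\left(F \right)} = 6 + \frac{F - 12}{F - 268} = 6 + \frac{-12 + F}{-268 + F}$)
$- \frac{62870}{Q{\left(-38 \right)}} = - \frac{62870}{\frac{1}{-268 - 38} \left(-1620 + 7 \left(-38\right)\right)} = - \frac{62870}{\frac{1}{-306} \left(-1620 - 266\right)} = - \frac{62870}{\left(- \frac{1}{306}\right) \left(-1886\right)} = - \frac{62870}{\frac{943}{153}} = \left(-62870\right) \frac{153}{943} = - \frac{9619110}{943}$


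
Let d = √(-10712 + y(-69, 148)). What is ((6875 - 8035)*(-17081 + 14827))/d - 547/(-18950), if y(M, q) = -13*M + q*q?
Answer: 547/18950 + 373520*√12089/1727 ≈ 23780.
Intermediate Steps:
y(M, q) = q² - 13*M (y(M, q) = -13*M + q² = q² - 13*M)
d = √12089 (d = √(-10712 + (148² - 13*(-69))) = √(-10712 + (21904 + 897)) = √(-10712 + 22801) = √12089 ≈ 109.95)
((6875 - 8035)*(-17081 + 14827))/d - 547/(-18950) = ((6875 - 8035)*(-17081 + 14827))/(√12089) - 547/(-18950) = (-1160*(-2254))*(√12089/12089) - 547*(-1/18950) = 2614640*(√12089/12089) + 547/18950 = 373520*√12089/1727 + 547/18950 = 547/18950 + 373520*√12089/1727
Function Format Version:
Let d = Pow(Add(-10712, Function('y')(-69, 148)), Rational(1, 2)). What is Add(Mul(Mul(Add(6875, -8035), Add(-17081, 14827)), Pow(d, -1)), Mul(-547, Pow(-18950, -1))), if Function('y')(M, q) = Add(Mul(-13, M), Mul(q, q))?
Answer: Add(Rational(547, 18950), Mul(Rational(373520, 1727), Pow(12089, Rational(1, 2)))) ≈ 23780.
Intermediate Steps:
Function('y')(M, q) = Add(Pow(q, 2), Mul(-13, M)) (Function('y')(M, q) = Add(Mul(-13, M), Pow(q, 2)) = Add(Pow(q, 2), Mul(-13, M)))
d = Pow(12089, Rational(1, 2)) (d = Pow(Add(-10712, Add(Pow(148, 2), Mul(-13, -69))), Rational(1, 2)) = Pow(Add(-10712, Add(21904, 897)), Rational(1, 2)) = Pow(Add(-10712, 22801), Rational(1, 2)) = Pow(12089, Rational(1, 2)) ≈ 109.95)
Add(Mul(Mul(Add(6875, -8035), Add(-17081, 14827)), Pow(d, -1)), Mul(-547, Pow(-18950, -1))) = Add(Mul(Mul(Add(6875, -8035), Add(-17081, 14827)), Pow(Pow(12089, Rational(1, 2)), -1)), Mul(-547, Pow(-18950, -1))) = Add(Mul(Mul(-1160, -2254), Mul(Rational(1, 12089), Pow(12089, Rational(1, 2)))), Mul(-547, Rational(-1, 18950))) = Add(Mul(2614640, Mul(Rational(1, 12089), Pow(12089, Rational(1, 2)))), Rational(547, 18950)) = Add(Mul(Rational(373520, 1727), Pow(12089, Rational(1, 2))), Rational(547, 18950)) = Add(Rational(547, 18950), Mul(Rational(373520, 1727), Pow(12089, Rational(1, 2))))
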